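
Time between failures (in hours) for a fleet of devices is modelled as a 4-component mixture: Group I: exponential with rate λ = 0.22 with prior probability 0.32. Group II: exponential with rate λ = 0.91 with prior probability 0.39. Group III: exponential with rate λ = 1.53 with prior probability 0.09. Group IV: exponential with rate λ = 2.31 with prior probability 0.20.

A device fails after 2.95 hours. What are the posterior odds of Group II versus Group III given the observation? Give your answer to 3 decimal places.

Posterior odds = (w_i f_i(x)) / (w_j f_j(x)); the normalising sum cancels.
Exponential densities:
  L_I = 0.22·e^(−0.22·2.95) = 0.22·e^(−0.6490) = 0.114965
  L_II = 0.91·e^(−0.91·2.95) = 0.91·e^(−2.6845) = 0.0621123
  L_III = 1.53·e^(−1.53·2.95) = 1.53·e^(−4.5135) = 0.0167689
  L_IV = 2.31·e^(−2.31·2.95) = 2.31·e^(−6.8145) = 0.00253578
Odds = (0.39/0.09) × (0.0621123/0.0167689) = 4.33333 × 3.70403 ≈ 16.051

16.051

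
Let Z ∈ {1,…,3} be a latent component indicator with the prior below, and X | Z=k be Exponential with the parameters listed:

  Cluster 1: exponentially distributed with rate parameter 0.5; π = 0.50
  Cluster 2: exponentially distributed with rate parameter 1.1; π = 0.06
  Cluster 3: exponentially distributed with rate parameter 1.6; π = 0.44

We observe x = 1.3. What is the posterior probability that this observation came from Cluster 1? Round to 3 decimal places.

Posterior ∝ prior × likelihood, so P(k | x) ∝ π_k f_k(x); normalise over all components.
Evaluate each component's likelihood at the observed value:
  p_1 = 0.5·e^(−0.5·1.3) = 0.5·e^(−0.6500) = 0.261023
  p_2 = 1.1·e^(−1.1·1.3) = 1.1·e^(−1.4300) = 0.26324
  p_3 = 1.6·e^(−1.6·1.3) = 1.6·e^(−2.0800) = 0.199888
Weight by the priors:
  π_1·p_1 = 0.50 × 0.261023 = 0.130511
  π_2·p_2 = 0.06 × 0.26324 = 0.0157944
  π_3·p_3 = 0.44 × 0.199888 = 0.0879509
Normaliser: 0.130511 + 0.0157944 + 0.0879509 = 0.234257
Responsibility of Cluster 1: 0.130511 / 0.234257 ≈ 0.557

0.557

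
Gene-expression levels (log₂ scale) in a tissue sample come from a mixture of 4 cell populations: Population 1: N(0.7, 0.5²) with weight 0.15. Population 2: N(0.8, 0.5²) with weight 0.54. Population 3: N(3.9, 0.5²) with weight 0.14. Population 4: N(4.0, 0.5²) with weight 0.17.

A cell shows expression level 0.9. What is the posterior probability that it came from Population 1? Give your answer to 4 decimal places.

0.2074

The responsibility of component k is P(Z=k) f_k(x) divided by Σ_j P(Z=j) f_j(x).
Component likelihoods at x = 0.9:
  f_1 = (1/(0.5·√(2π)))·exp(−(0.9−0.7)²/(2·0.5²)) = 0.797885·exp(-0.08000) = 0.73654
  f_2 = (1/(0.5·√(2π)))·exp(−(0.9−0.8)²/(2·0.5²)) = 0.797885·exp(-0.02000) = 0.782085
  f_3 = (1/(0.5·√(2π)))·exp(−(0.9−3.9)²/(2·0.5²)) = 0.797885·exp(-18.00000) = 1.21518e-08
  f_4 = (1/(0.5·√(2π)))·exp(−(0.9−4.0)²/(2·0.5²)) = 0.797885·exp(-19.22000) = 3.58757e-09
Multiply by the mixture weights:
  P(Z=1)·f_1 = 0.15 × 0.73654 = 0.110481
  P(Z=2)·f_2 = 0.54 × 0.782085 = 0.422326
  P(Z=3)·f_3 = 0.14 × 1.21518e-08 = 1.70125e-09
  P(Z=4)·f_4 = 0.17 × 3.58757e-09 = 6.09887e-10
Sum: 0.110481 + 0.422326 + 1.70125e-09 + 6.09887e-10 = 0.532807
So the posterior for Population 1 is 0.110481 / 0.532807 ≈ 0.2074.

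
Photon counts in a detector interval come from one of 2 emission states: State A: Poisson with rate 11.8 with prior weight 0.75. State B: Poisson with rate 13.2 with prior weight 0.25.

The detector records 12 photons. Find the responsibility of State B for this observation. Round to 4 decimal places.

Posterior ∝ prior × likelihood, so P(k | x) ∝ π_k f_k(x); normalise over all components.
Poisson probabilities:
  f_A = e^(−11.8)·11.8^12/12! = 0.114175
  f_B = e^(−13.2)·13.2^12/12! = 0.108109
Weight by the priors:
  π_A·f_A = 0.75 × 0.114175 = 0.0856315
  π_B·f_B = 0.25 × 0.108109 = 0.0270273
Evidence: 0.0856315 + 0.0270273 = 0.112659
So the posterior for State B is 0.0270273 / 0.112659 ≈ 0.2399.

0.2399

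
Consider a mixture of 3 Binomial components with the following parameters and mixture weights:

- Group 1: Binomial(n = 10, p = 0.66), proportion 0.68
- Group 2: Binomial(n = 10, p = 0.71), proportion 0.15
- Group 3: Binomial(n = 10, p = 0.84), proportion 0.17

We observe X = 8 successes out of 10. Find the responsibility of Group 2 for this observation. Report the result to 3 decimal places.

0.172

Apply Bayes' rule: the posterior for each component is proportional to its prior times its likelihood at x.
Component likelihoods at x = 8 successes out of 10:
  p_1 = C(10,8)·0.66^8·0.34^2 = 45·0.0360041·0.1156 = 0.187293
  p_2 = C(10,8)·0.71^8·0.29^2 = 45·0.0645754·0.0841 = 0.244385
  p_3 = C(10,8)·0.84^8·0.16^2 = 45·0.247876·0.0256 = 0.285553
Prior × likelihood for each component:
  π_1·p_1 = 0.68 × 0.187293 = 0.127359
  π_2·p_2 = 0.15 × 0.244385 = 0.0366578
  π_3·p_3 = 0.17 × 0.285553 = 0.048544
Evidence: 0.127359 + 0.0366578 + 0.048544 = 0.212561
P(Group 2 | 8 successes out of 10) ≈ 0.172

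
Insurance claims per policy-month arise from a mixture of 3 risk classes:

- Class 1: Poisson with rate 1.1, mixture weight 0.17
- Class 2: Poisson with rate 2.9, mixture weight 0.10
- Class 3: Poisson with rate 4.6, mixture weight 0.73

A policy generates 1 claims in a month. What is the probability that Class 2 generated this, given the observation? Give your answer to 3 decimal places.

0.143

Posterior ∝ prior × likelihood, so P(k | x) ∝ π_k f_k(x); normalise over all components.
Evaluate each component's likelihood at the observed value:
  p_1 = e^(−1.1)·1.1^1/1! = 0.366158
  p_2 = e^(−2.9)·2.9^1/1! = 0.159567
  p_3 = e^(−4.6)·4.6^1/1! = 0.0462384
Weight by the priors:
  π_1·p_1 = 0.17 × 0.366158 = 0.0622469
  π_2·p_2 = 0.10 × 0.159567 = 0.0159567
  π_3·p_3 = 0.73 × 0.0462384 = 0.0337541
Denominator: 0.0622469 + 0.0159567 + 0.0337541 = 0.111958
P(Class 2 | the observation) = 0.0159567 / 0.111958 ≈ 0.143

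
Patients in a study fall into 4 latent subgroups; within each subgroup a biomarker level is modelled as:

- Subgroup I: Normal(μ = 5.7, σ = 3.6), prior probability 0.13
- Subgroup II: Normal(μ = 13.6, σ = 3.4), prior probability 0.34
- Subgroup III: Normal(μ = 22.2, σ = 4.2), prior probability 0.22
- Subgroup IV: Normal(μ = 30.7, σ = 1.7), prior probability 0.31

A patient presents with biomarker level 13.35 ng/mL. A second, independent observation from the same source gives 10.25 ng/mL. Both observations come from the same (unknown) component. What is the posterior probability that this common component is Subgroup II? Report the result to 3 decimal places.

0.973

Posterior ∝ prior × likelihood, so P(k | x) ∝ w_k f_k(x); normalise over all components.
Since both observations come from the same component, the likelihood for component k is f_k(x₁)·f_k(x₂).
  L_I = [(1/(3.6·√(2π)))·exp(−(13.35−5.7)²/(2·3.6²)) = 0.110817·exp(-2.25781) = 0.0115892] × [0.0498578] = 0.00057781
  L_II = [(1/(3.4·√(2π)))·exp(−(13.35−13.6)²/(2·3.4²)) = 0.117336·exp(-0.00270) = 0.117019] × [0.0722144] = 0.00845047
  L_III = [(1/(4.2·√(2π)))·exp(−(13.35−22.2)²/(2·4.2²)) = 0.094986·exp(-2.22003) = 0.0103161] × [0.00165871] = 1.71115e-05
  L_IV = [(1/(1.7·√(2π)))·exp(−(13.35−30.7)²/(2·1.7²)) = 0.234672·exp(-52.08002) = 5.65454e-24] × [8.86728e-33] = 5.01403e-56
Multiply by the mixture weights:
  w_I·L_I = 0.13 × 0.00057781 = 7.51153e-05
  w_II·L_II = 0.34 × 0.00845047 = 0.00287316
  w_III·L_III = 0.22 × 1.71115e-05 = 3.76452e-06
  w_IV·L_IV = 0.31 × 5.01403e-56 = 1.55435e-56
Marginal: 7.51153e-05 + 0.00287316 + 3.76452e-06 + 1.55435e-56 = 0.00295204
So the posterior for Subgroup II is 0.00287316 / 0.00295204 ≈ 0.973.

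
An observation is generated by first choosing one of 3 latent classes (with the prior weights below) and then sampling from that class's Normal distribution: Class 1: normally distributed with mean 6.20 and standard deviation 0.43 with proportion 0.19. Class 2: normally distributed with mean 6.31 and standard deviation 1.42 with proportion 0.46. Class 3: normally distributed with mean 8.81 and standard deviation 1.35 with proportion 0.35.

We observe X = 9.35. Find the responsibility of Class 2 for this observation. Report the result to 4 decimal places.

0.1204

By Bayes' theorem, P(k | x) = π_k f_k(x) / Σ_j π_j f_j(x).
Component likelihoods at x = 9.35:
  L_1 = (1/(0.43·√(2π)))·exp(−(9.35−6.20)²/(2·0.43²)) = 0.927773·exp(-26.83207) = 2.06263e-12
  L_2 = (1/(1.42·√(2π)))·exp(−(9.35−6.31)²/(2·1.42²)) = 0.280945·exp(-2.29161) = 0.0284046
  L_3 = (1/(1.35·√(2π)))·exp(−(9.35−8.81)²/(2·1.35²)) = 0.295513·exp(-0.08000) = 0.272793
Prior × likelihood for each component:
  π_1·L_1 = 0.19 × 2.06263e-12 = 3.91899e-13
  π_2·L_2 = 0.46 × 0.0284046 = 0.0130661
  π_3·L_3 = 0.35 × 0.272793 = 0.0954774
Normaliser: 3.91899e-13 + 0.0130661 + 0.0954774 = 0.108544
So the posterior for Class 2 is 0.0130661 / 0.108544 ≈ 0.1204.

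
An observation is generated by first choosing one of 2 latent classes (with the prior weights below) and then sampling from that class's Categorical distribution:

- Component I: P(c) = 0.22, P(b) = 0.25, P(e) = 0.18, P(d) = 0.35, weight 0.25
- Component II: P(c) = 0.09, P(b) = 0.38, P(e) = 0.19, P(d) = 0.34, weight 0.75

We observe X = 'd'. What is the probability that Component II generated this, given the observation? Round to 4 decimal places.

0.7445

Apply Bayes' rule: the posterior for each component is proportional to its prior times its likelihood at x.
Component likelihoods at x = 'd':
  p_I = 0.35
  p_II = 0.34
Weight by the priors:
  π_I·p_I = 0.25 × 0.35 = 0.0875
  π_II·p_II = 0.75 × 0.34 = 0.255
Sum: 0.0875 + 0.255 = 0.3425
P(Component II | data) = 0.255 / 0.3425 ≈ 0.7445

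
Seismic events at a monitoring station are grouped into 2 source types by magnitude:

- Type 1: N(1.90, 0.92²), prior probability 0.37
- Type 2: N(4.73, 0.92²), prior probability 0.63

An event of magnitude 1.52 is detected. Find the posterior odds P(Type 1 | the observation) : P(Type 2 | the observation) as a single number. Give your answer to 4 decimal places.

Since P(k|x) ∝ w_k f_k(x), the posterior odds are w_i f_i(x) / (w_j f_j(x)).
Component likelihoods at x = 1.52:
  L_1 = (1/(0.92·√(2π)))·exp(−(1.52−1.90)²/(2·0.92²)) = 0.433633·exp(-0.08530) = 0.398177
  L_2 = (1/(0.92·√(2π)))·exp(−(1.52−4.73)²/(2·0.92²)) = 0.433633·exp(-6.08702) = 0.000985292
Posterior odds = (w_1·L_1) / (w_2·L_2) = (0.37·0.398177) / (0.63·0.000985292) = 0.147325 / 0.000620734 ≈ 237.3406

237.3406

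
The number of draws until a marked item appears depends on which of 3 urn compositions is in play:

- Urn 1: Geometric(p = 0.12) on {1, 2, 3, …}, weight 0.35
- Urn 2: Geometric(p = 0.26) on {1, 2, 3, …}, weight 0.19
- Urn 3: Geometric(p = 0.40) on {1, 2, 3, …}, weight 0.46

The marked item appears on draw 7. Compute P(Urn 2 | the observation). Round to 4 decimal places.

Posterior ∝ prior × likelihood, so P(k | x) ∝ w_k f_k(x); normalise over all components.
Evaluate each component's likelihood at the observed value:
  f_1 = 0.12·(1−0.12)^6 = 0.12·0.464404 = 0.0557285
  f_2 = 0.26·(1−0.26)^6 = 0.26·0.164206 = 0.0426937
  f_3 = 0.40·(1−0.40)^6 = 0.40·0.046656 = 0.0186624
Weight by the priors:
  w_1·f_1 = 0.35 × 0.0557285 = 0.019505
  w_2·f_2 = 0.19 × 0.0426937 = 0.0081118
  w_3·f_3 = 0.46 × 0.0186624 = 0.0085847
Marginal: 0.019505 + 0.0081118 + 0.0085847 = 0.0362015
Responsibility of Urn 2: 0.0081118 / 0.0362015 ≈ 0.2241

0.2241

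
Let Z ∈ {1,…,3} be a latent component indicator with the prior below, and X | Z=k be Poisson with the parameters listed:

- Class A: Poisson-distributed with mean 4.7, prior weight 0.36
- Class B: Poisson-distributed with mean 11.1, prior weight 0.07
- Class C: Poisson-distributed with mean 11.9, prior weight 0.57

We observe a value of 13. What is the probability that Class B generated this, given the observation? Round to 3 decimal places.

By Bayes' theorem, P(k | x) = π_k f_k(x) / Σ_j π_j f_j(x).
Component likelihoods at x = 13:
  f_A = 0.000797642
  f_B = 0.0942431
  f_C = 0.104647
Prior × likelihood for each component:
  π_A·f_A = 0.36 × 0.000797642 = 0.000287151
  π_B·f_B = 0.07 × 0.0942431 = 0.00659702
  π_C·f_C = 0.57 × 0.104647 = 0.0596487
Evidence: 0.000287151 + 0.00659702 + 0.0596487 = 0.0665328
Responsibility of Class B: 0.00659702 / 0.0665328 ≈ 0.099

0.099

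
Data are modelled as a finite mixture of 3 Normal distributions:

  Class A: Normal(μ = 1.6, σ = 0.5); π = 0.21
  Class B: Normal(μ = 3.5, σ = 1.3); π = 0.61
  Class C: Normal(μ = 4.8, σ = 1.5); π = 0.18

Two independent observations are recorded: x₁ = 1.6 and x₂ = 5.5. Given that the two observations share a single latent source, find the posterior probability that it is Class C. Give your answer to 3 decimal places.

Apply Bayes' rule: the posterior for each component is proportional to its prior times its likelihood at x.
Since both observations come from the same component, the likelihood for component k is f_k(x₁)·f_k(x₂).
  p_A = [0.797885] × [4.90571e-14] = 3.91419e-14
  p_B = [0.105468] × [0.0939742] = 0.00991125
  p_C = [0.0273248] × [0.238522] = 0.00651758
Weight by the priors:
  P(Z=A)·p_A = 0.21 × 3.91419e-14 = 8.2198e-15
  P(Z=B)·p_B = 0.61 × 0.00991125 = 0.00604586
  P(Z=C)·p_C = 0.18 × 0.00651758 = 0.00117316
Sum: 8.2198e-15 + 0.00604586 + 0.00117316 = 0.00721903
P(Class C | x₁, x₂) = 0.00117316 / 0.00721903 ≈ 0.163

0.163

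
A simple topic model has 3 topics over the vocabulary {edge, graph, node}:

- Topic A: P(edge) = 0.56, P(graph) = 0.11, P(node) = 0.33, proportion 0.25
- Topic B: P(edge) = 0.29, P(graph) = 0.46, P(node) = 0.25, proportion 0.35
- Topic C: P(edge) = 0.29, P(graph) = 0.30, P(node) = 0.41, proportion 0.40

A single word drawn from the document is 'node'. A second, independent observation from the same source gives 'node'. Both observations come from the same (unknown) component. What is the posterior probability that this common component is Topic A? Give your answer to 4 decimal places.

0.2340

Posterior ∝ prior × likelihood, so P(k | x) ∝ π_k f_k(x); normalise over all components.
Since both observations come from the same component, the likelihood for component k is f_k(x₁)·f_k(x₂).
  L_A = [0.33] × [0.33] = 0.1089
  L_B = [0.25] × [0.25] = 0.0625
  L_C = [0.41] × [0.41] = 0.1681
Prior × likelihood for each component:
  π_A·L_A = 0.25 × 0.1089 = 0.027225
  π_B·L_B = 0.35 × 0.0625 = 0.021875
  π_C·L_C = 0.40 × 0.1681 = 0.06724
Marginal: 0.027225 + 0.021875 + 0.06724 = 0.11634
P(Topic A | data) ≈ 0.2340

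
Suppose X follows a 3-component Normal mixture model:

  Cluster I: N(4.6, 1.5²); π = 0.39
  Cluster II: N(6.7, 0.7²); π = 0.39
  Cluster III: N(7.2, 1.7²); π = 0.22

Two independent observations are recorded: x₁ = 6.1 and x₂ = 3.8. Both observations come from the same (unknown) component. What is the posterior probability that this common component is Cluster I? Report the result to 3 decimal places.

By Bayes' theorem, P(k | x) = π_k f_k(x) / Σ_j π_j f_j(x).
Since both observations come from the same component, the likelihood for component k is f_k(x₁)·f_k(x₂).
  L_I = [0.161314] × [0.230703] = 0.0372155
  L_II = [0.394707] × [0.00010687] = 4.21824e-05
  L_III = [0.190346] × [0.0317594] = 0.00604529
Prior × likelihood for each component:
  π_I·L_I = 0.39 × 0.0372155 = 0.0145141
  π_II·L_II = 0.39 × 4.21824e-05 = 1.64511e-05
  π_III·L_III = 0.22 × 0.00604529 = 0.00132996
Marginal: 0.0145141 + 1.64511e-05 + 0.00132996 = 0.0158605
P(Cluster I | x₁,x₂) = 0.0145141 / 0.0158605 ≈ 0.915

0.915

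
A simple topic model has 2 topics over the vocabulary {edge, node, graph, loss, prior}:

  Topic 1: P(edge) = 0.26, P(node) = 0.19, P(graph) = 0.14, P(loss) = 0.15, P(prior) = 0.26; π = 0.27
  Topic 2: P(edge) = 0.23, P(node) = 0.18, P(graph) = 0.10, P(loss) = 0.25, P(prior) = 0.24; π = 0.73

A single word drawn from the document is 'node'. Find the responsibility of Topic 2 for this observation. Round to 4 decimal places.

0.7192

Posterior ∝ prior × likelihood, so P(k | x) ∝ w_k f_k(x); normalise over all components.
Categorical probabilities:
  p_1 = 0.19
  p_2 = 0.18
Prior × likelihood for each component:
  w_1·p_1 = 0.27 × 0.19 = 0.0513
  w_2·p_2 = 0.73 × 0.18 = 0.1314
Sum: 0.0513 + 0.1314 = 0.1827
P(Topic 2 | data) = 0.1314 / 0.1827 ≈ 0.7192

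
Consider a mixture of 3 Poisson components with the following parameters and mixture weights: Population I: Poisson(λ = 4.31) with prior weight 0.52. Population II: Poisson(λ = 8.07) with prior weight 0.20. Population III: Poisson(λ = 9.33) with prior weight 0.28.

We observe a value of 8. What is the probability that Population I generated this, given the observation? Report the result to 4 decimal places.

The responsibility of component k is w_k f_k(x) divided by Σ_j w_j f_j(x).
Component likelihoods at x = 8:
  p_I = e^(−4.31)·4.31^8/8! = 0.0396724
  p_II = e^(−8.07)·8.07^8/8! = 0.139544
  p_III = e^(−9.33)·9.33^8/8! = 0.126347
Prior × likelihood for each component:
  w_I·p_I = 0.52 × 0.0396724 = 0.0206296
  w_II·p_II = 0.20 × 0.139544 = 0.0279088
  w_III·p_III = 0.28 × 0.126347 = 0.0353772
Denominator: 0.0206296 + 0.0279088 + 0.0353772 = 0.0839156
P(Population I | data) ≈ 0.2458

0.2458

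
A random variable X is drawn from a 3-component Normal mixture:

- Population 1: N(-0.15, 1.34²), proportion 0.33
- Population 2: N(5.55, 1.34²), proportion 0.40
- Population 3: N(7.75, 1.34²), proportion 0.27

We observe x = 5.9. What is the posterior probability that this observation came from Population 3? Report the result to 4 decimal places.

0.2122

Apply Bayes' rule: the posterior for each component is proportional to its prior times its likelihood at x.
Component likelihoods at x = 5.9:
  f_1 = 1.11521e-05
  f_2 = 0.287734
  f_3 = 0.114792
Multiply by the mixture weights:
  w_1·f_1 = 0.33 × 1.11521e-05 = 3.68019e-06
  w_2·f_2 = 0.40 × 0.287734 = 0.115094
  w_3·f_3 = 0.27 × 0.114792 = 0.0309939
Sum: 3.68019e-06 + 0.115094 + 0.0309939 = 0.146091
P(Population 3 | 5.9) ≈ 0.2122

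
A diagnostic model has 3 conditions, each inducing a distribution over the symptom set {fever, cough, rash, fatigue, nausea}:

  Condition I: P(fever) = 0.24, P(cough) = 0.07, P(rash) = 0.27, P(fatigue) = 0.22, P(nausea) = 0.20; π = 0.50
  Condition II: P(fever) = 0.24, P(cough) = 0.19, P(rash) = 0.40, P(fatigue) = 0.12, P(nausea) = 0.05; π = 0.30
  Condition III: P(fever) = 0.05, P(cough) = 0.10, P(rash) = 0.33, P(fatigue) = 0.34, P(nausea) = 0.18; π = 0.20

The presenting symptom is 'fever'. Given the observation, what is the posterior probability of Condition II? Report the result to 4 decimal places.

0.3564

P(component k | x) = P(Z=k)·f_k(x) / marginal(x), where marginal(x) = Σ_j P(Z=j)·f_j(x).
Evaluate each component's likelihood at the observed value:
  L_I = P(fever | comp) = 0.24
  L_II = P(fever | comp) = 0.24
  L_III = P(fever | comp) = 0.05
Weight by the priors:
  P(Z=I)·L_I = 0.50 × 0.24 = 0.12
  P(Z=II)·L_II = 0.30 × 0.24 = 0.072
  P(Z=III)·L_III = 0.20 × 0.05 = 0.01
Sum: 0.12 + 0.072 + 0.01 = 0.202
P(Condition II | the observation) = 0.072 / 0.202 ≈ 0.3564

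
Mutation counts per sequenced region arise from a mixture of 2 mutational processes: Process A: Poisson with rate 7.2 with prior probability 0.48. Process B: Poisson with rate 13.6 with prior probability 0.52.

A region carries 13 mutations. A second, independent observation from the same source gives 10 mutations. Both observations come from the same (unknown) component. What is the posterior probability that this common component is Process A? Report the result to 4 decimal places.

0.1292

By Bayes' theorem, P(k | x) = w_k f_k(x) / Σ_j w_j f_j(x).
Since both observations come from the same component, the likelihood for component k is f_k(x₁)·f_k(x₂).
  p_A = [e^(−7.2)·7.2^13/13! = 0.0167541] × [0.0770268] = 0.00129052
  p_B = [e^(−13.6)·13.6^13/13! = 0.108473] × [0.0739982] = 0.00802679
Unnormalised posteriors:
  w_A·p_A = 0.48 × 0.00129052 = 0.000619448
  w_B·p_B = 0.52 × 0.00802679 = 0.00417393
Marginal: 0.000619448 + 0.00417393 = 0.00479338
So the posterior for Process A is 0.000619448 / 0.00479338 ≈ 0.1292.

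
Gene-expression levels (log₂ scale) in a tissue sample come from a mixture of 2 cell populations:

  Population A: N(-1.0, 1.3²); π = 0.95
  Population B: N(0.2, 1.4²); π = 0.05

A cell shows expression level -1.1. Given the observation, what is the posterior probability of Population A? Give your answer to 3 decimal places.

P(component k | x) = π_k·f_k(x) / marginal(x), where marginal(x) = Σ_j π_j·f_j(x).
Component likelihoods at x = -1.1:
  p_A = 0.305972
  p_B = 0.18516
Prior × likelihood for each component:
  π_A·p_A = 0.95 × 0.305972 = 0.290673
  π_B·p_B = 0.05 × 0.18516 = 0.00925802
Marginal: 0.290673 + 0.00925802 = 0.299932
So the posterior for Population A is 0.290673 / 0.299932 ≈ 0.969.

0.969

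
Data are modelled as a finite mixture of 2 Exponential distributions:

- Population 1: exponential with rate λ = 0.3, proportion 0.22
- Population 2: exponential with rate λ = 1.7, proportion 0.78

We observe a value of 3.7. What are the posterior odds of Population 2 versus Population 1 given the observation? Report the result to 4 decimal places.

0.1131

Only the two components matter; the odds are (w_i f_i(x)) / (w_j f_j(x)).
Exponential densities:
  f_1 = 0.0988677
  f_2 = 0.00315309
Odds = (0.78/0.22) × (0.00315309/0.0988677) = 3.54545 × 0.031892 ≈ 0.1131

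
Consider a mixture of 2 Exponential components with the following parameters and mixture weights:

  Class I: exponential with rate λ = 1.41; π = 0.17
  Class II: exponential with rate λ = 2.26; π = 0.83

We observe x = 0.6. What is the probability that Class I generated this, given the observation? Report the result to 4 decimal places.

0.1755

The responsibility of component k is π_k f_k(x) divided by Σ_j π_j f_j(x).
Exponential densities:
  L_I = 1.41·e^(−1.41·0.6) = 1.41·e^(−0.8460) = 0.605071
  L_II = 2.26·e^(−2.26·0.6) = 2.26·e^(−1.3560) = 0.582378
Weight by the priors:
  π_I·L_I = 0.17 × 0.605071 = 0.102862
  π_II·L_II = 0.83 × 0.582378 = 0.483374
Evidence: 0.102862 + 0.483374 = 0.586236
P(Class I | the observation) = 0.102862 / 0.586236 ≈ 0.1755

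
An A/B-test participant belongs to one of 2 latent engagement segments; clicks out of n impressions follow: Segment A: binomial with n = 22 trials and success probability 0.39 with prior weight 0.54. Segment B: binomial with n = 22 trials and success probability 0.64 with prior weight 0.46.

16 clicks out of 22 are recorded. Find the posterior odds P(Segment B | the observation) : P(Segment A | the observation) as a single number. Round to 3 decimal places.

The posterior odds equal the prior odds times the likelihood ratio: (w_i/w_j)·(f_i(x)/f_j(x)).
Binomial probabilities:
  f_A = C(22,16)·0.39^16·0.61^6 = 74613·2.8644e-07·0.0515204 = 0.0011011
  f_B = C(22,16)·0.64^16·0.36^6 = 74613·0.000792282·0.00217678 = 0.128679
0.0591925 / 0.000594595 ≈ 99.551

99.551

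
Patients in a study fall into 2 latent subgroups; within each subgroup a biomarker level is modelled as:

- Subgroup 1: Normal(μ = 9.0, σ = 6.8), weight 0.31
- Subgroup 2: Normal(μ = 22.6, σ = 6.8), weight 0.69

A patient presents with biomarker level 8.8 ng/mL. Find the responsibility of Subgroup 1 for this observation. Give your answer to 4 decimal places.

0.7788

P(component k | x) = P(Z=k)·f_k(x) / marginal(x), where marginal(x) = Σ_j P(Z=j)·f_j(x).
Evaluate each component's likelihood at the observed value:
  p_1 = (1/(6.8·√(2π)))·exp(−(8.8−9.0)²/(2·6.8²)) = 0.058668·exp(-0.00043) = 0.0586426
  p_2 = (1/(6.8·√(2π)))·exp(−(8.8−22.6)²/(2·6.8²)) = 0.058668·exp(-2.05926) = 0.00748303
Unnormalised posteriors:
  P(Z=1)·p_1 = 0.31 × 0.0586426 = 0.0181792
  P(Z=2)·p_2 = 0.69 × 0.00748303 = 0.00516329
Sum: 0.0181792 + 0.00516329 = 0.0233425
So the posterior for Subgroup 1 is 0.0181792 / 0.0233425 ≈ 0.7788.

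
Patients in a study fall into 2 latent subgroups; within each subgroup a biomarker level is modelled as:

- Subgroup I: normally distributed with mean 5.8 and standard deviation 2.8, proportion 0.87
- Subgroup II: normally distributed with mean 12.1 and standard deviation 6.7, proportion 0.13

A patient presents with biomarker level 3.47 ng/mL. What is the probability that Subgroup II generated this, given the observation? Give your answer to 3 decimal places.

0.037

Posterior ∝ prior × likelihood, so P(k | x) ∝ P(Z=k) f_k(x); normalise over all components.
Normal densities:
  p_I = (1/(2.8·√(2π)))·exp(−(3.47−5.8)²/(2·2.8²)) = 0.142479·exp(-0.34623) = 0.100783
  p_II = (1/(6.7·√(2π)))·exp(−(3.47−12.1)²/(2·6.7²)) = 0.059544·exp(-0.82955) = 0.0259757
Unnormalised posteriors:
  P(Z=I)·p_I = 0.87 × 0.100783 = 0.0876809
  P(Z=II)·p_II = 0.13 × 0.0259757 = 0.00337684
Denominator: 0.0876809 + 0.00337684 = 0.0910578
Responsibility of Subgroup II: 0.00337684 / 0.0910578 ≈ 0.037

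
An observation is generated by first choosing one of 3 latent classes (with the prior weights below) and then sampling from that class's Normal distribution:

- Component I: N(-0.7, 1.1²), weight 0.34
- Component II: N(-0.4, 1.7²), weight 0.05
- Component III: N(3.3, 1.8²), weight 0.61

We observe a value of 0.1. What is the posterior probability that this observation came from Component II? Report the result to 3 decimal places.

Apply Bayes' rule: the posterior for each component is proportional to its prior times its likelihood at x.
Component likelihoods at x = 0.1:
  f_I = 0.278396
  f_II = 0.224738
  f_III = 0.0456399
Unnormalised posteriors:
  w_I·f_I = 0.34 × 0.278396 = 0.0946546
  w_II·f_II = 0.05 × 0.224738 = 0.0112369
  w_III·f_III = 0.61 × 0.0456399 = 0.0278404
Normaliser: 0.0946546 + 0.0112369 + 0.0278404 = 0.133732
P(Component II | the observation) = 0.0112369 / 0.133732 ≈ 0.084

0.084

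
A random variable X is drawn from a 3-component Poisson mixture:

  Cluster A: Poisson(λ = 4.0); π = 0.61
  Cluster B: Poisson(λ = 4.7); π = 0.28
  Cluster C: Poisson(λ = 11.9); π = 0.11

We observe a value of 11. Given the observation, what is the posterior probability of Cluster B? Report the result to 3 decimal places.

0.102

The responsibility of component k is π_k f_k(x) divided by Σ_j π_j f_j(x).
Component likelihoods at x = 11:
  p_A = e^(−4.0)·4.0^11/11! = 0.00192454
  p_B = e^(−4.7)·4.7^11/11! = 0.00563296
  p_C = e^(−11.9)·11.9^11/11! = 0.115281
Unnormalised posteriors:
  π_A·p_A = 0.61 × 0.00192454 = 0.00117397
  π_B·p_B = 0.28 × 0.00563296 = 0.00157723
  π_C·p_C = 0.11 × 0.115281 = 0.0126809
Denominator: 0.00117397 + 0.00157723 + 0.0126809 = 0.0154321
So the posterior for Cluster B is 0.00157723 / 0.0154321 ≈ 0.102.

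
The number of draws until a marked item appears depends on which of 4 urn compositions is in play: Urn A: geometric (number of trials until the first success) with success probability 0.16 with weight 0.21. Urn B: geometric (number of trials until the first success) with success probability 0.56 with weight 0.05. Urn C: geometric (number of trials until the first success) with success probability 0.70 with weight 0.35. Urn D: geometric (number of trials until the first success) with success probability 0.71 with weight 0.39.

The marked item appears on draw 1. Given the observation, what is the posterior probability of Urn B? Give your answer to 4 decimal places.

Posterior ∝ prior × likelihood, so P(k | x) ∝ π_k f_k(x); normalise over all components.
Evaluate each component's likelihood at the observed value:
  L_A = 0.16
  L_B = 0.56
  L_C = 0.7
  L_D = 0.71
Prior × likelihood for each component:
  π_A·L_A = 0.21 × 0.16 = 0.0336
  π_B·L_B = 0.05 × 0.56 = 0.028
  π_C·L_C = 0.35 × 0.7 = 0.245
  π_D·L_D = 0.39 × 0.71 = 0.2769
Evidence: 0.0336 + 0.028 + 0.245 + 0.2769 = 0.5835
So the posterior for Urn B is 0.028 / 0.5835 ≈ 0.0480.

0.0480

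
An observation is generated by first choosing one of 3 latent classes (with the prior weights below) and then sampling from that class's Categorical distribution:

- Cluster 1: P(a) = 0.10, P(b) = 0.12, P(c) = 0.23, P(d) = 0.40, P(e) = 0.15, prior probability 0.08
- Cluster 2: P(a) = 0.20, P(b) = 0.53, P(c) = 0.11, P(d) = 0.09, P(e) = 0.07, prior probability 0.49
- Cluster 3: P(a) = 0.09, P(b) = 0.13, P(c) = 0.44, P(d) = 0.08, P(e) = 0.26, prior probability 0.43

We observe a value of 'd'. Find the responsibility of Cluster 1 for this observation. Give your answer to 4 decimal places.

P(component k | x) = π_k·f_k(x) / marginal(x), where marginal(x) = Σ_j π_j·f_j(x).
Component likelihoods at x = 'd':
  L_1 = P(d | comp) = 0.40
  L_2 = P(d | comp) = 0.09
  L_3 = P(d | comp) = 0.08
Multiply by the mixture weights:
  π_1·L_1 = 0.08 × 0.4 = 0.032
  π_2·L_2 = 0.49 × 0.09 = 0.0441
  π_3·L_3 = 0.43 × 0.08 = 0.0344
Denominator: 0.032 + 0.0441 + 0.0344 = 0.1105
So the posterior for Cluster 1 is 0.032 / 0.1105 ≈ 0.2896.

0.2896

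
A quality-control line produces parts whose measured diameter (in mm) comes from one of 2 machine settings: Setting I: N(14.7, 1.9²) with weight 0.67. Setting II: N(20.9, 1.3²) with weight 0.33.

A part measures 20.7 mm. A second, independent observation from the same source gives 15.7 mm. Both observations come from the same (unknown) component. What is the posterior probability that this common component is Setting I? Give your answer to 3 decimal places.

0.945

Apply Bayes' rule: the posterior for each component is proportional to its prior times its likelihood at x.
Since both observations come from the same component, the likelihood for component k is f_k(x₁)·f_k(x₂).
  p_I = [(1/(1.9·√(2π)))·exp(−(20.7−14.7)²/(2·1.9²)) = 0.209970·exp(-4.98615) = 0.0014345] × [0.182812] = 0.000262243
  p_II = [(1/(1.3·√(2π)))·exp(−(20.7−20.9)²/(2·1.3²)) = 0.306879·exp(-0.01183) = 0.303268] × [0.000102946] = 3.12204e-05
Prior × likelihood for each component:
  π_I·p_I = 0.67 × 0.000262243 = 0.000175703
  π_II·p_II = 0.33 × 3.12204e-05 = 1.03027e-05
Denominator: 0.000175703 + 1.03027e-05 = 0.000186006
P(Setting I | x₁, x₂) ≈ 0.945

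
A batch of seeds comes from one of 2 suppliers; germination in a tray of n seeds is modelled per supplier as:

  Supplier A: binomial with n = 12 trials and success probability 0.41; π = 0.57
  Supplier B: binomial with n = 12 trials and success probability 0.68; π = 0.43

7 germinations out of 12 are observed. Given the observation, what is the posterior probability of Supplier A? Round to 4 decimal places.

Apply Bayes' rule: the posterior for each component is proportional to its prior times its likelihood at x.
Evaluate each component's likelihood at the observed value:
  p_A = C(12,7)·0.41^7·0.59^5 = 792·0.00194754·0.0714924 = 0.110274
  p_B = C(12,7)·0.68^7·0.32^5 = 792·0.0672299·0.00335544 = 0.178664
Unnormalised posteriors:
  π_A·p_A = 0.57 × 0.110274 = 0.0628561
  π_B·p_B = 0.43 × 0.178664 = 0.0768256
Denominator: 0.0628561 + 0.0768256 = 0.139682
P(Supplier A | x) = 0.0628561 / 0.139682 ≈ 0.4500

0.4500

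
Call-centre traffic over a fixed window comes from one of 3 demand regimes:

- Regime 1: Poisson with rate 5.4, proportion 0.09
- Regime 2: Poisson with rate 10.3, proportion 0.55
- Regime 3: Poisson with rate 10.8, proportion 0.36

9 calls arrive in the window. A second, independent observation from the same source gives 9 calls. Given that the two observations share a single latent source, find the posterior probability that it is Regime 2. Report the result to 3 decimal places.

0.628

The responsibility of component k is π_k f_k(x) divided by Σ_j π_j f_j(x).
Since both observations come from the same component, the likelihood for component k is f_k(x₁)·f_k(x₂).
  p_1 = [e^(−5.4)·5.4^9/9! = 0.0485949] × [0.0485949] = 0.00236146
  p_2 = [e^(−10.3)·10.3^9/9! = 0.120931] × [0.120931] = 0.0146244
  p_3 = [e^(−10.8)·10.8^9/9! = 0.112375] × [0.112375] = 0.0126282
Multiply by the mixture weights:
  π_1·p_1 = 0.09 × 0.00236146 = 0.000212532
  π_2·p_2 = 0.55 × 0.0146244 = 0.00804341
  π_3·p_3 = 0.36 × 0.0126282 = 0.00454614
Normaliser: 0.000212532 + 0.00804341 + 0.00454614 = 0.0128021
P(Regime 2 | x₁, x₂) = 0.00804341 / 0.0128021 ≈ 0.628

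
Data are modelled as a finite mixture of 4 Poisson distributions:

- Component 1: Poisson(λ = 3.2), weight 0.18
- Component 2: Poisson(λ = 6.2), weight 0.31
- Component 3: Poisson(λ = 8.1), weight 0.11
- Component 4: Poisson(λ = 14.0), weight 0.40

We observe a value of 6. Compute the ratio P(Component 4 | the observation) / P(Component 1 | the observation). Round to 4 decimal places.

The posterior odds equal the prior odds times the likelihood ratio: (P(Z=i)/P(Z=j))·(f_i(x)/f_j(x)).
Poisson probabilities:
  p_1 = e^(−3.2)·3.2^6/6! = 0.060789
  p_2 = e^(−6.2)·6.2^6/6! = 0.1601
  p_3 = e^(−8.1)·8.1^6/6! = 0.119067
  p_4 = e^(−14.0)·14.0^6/6! = 0.00869587
Odds = (0.40/0.18) × (0.00869587/0.060789) = 2.22222 × 0.14305 ≈ 0.3179

0.3179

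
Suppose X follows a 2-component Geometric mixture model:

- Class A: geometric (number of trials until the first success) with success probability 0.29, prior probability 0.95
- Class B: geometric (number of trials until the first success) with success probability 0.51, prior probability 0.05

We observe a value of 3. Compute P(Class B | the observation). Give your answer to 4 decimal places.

0.0422

By Bayes' theorem, P(k | x) = P(Z=k) f_k(x) / Σ_j P(Z=j) f_j(x).
Component likelihoods at x = 3:
  f_A = 0.146189
  f_B = 0.122451
Multiply by the mixture weights:
  P(Z=A)·f_A = 0.95 × 0.146189 = 0.13888
  P(Z=B)·f_B = 0.05 × 0.122451 = 0.00612255
Sum: 0.13888 + 0.00612255 = 0.145002
So the posterior for Class B is 0.00612255 / 0.145002 ≈ 0.0422.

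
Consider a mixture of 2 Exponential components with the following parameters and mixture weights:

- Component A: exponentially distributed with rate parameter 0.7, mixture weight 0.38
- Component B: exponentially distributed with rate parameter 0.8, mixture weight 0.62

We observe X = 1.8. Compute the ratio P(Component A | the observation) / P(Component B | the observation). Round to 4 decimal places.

Only the two components matter; the odds are (P(Z=i) f_i(x)) / (P(Z=j) f_j(x)).
Evaluate each component's likelihood at the observed value:
  p_A = 0.198558
  p_B = 0.189542
Odds = (0.38/0.62) × (0.198558/0.189542) = 0.612903 × 1.04757 ≈ 0.6421

0.6421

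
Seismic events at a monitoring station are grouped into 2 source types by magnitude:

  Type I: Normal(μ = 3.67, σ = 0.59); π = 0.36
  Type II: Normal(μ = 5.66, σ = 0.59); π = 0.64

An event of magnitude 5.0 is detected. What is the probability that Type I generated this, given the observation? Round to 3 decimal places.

The responsibility of component k is π_k f_k(x) divided by Σ_j π_j f_j(x).
Normal densities:
  L_I = (1/(0.59·√(2π)))·exp(−(5.0−3.67)²/(2·0.59²)) = 0.676173·exp(-2.54079) = 0.0532851
  L_II = (1/(0.59·√(2π)))·exp(−(5.0−5.66)²/(2·0.59²)) = 0.676173·exp(-0.62568) = 0.361683
Weight by the priors:
  π_I·L_I = 0.36 × 0.0532851 = 0.0191826
  π_II·L_II = 0.64 × 0.361683 = 0.231477
Evidence: 0.0191826 + 0.231477 = 0.25066
P(Type I | 5.0) ≈ 0.077

0.077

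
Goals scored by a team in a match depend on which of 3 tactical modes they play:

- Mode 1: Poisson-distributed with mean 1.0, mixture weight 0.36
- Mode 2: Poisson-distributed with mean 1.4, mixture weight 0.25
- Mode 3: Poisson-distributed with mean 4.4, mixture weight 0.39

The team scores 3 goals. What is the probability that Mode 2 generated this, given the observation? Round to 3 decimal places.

By Bayes' theorem, P(k | x) = π_k f_k(x) / Σ_j π_j f_j(x).
Component likelihoods at x = 3 goals:
  L_1 = e^(−1.0)·1.0^3/3! = 0.0613132
  L_2 = e^(−1.4)·1.4^3/3! = 0.112777
  L_3 = e^(−4.4)·4.4^3/3! = 0.174305
Multiply by the mixture weights:
  π_1·L_1 = 0.36 × 0.0613132 = 0.0220728
  π_2·L_2 = 0.25 × 0.112777 = 0.0281943
  π_3·L_3 = 0.39 × 0.174305 = 0.0679791
Sum: 0.0220728 + 0.0281943 + 0.0679791 = 0.118246
Responsibility of Mode 2: 0.0281943 / 0.118246 ≈ 0.238

0.238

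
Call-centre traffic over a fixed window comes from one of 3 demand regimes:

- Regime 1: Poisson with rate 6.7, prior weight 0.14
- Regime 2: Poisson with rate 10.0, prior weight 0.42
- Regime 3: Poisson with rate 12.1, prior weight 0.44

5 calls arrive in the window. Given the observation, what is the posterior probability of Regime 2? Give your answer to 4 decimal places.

Posterior ∝ prior × likelihood, so P(k | x) ∝ w_k f_k(x); normalise over all components.
Poisson probabilities:
  p_1 = 0.13849
  p_2 = 0.0378333
  p_3 = 0.0120166
Multiply by the mixture weights:
  w_1·p_1 = 0.14 × 0.13849 = 0.0193887
  w_2·p_2 = 0.42 × 0.0378333 = 0.01589
  w_3·p_3 = 0.44 × 0.0120166 = 0.00528731
Marginal: 0.0193887 + 0.01589 + 0.00528731 = 0.0405659
P(Regime 2 | the observation) = 0.01589 / 0.0405659 ≈ 0.3917

0.3917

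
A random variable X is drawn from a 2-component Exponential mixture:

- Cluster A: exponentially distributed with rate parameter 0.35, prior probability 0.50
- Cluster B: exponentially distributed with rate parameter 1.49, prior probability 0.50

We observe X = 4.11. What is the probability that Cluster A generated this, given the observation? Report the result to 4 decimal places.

0.9622

The responsibility of component k is π_k f_k(x) divided by Σ_j π_j f_j(x).
Evaluate each component's likelihood at the observed value:
  p_A = 0.0830492
  p_B = 0.00326295
Unnormalised posteriors:
  π_A·p_A = 0.50 × 0.0830492 = 0.0415246
  π_B·p_B = 0.50 × 0.00326295 = 0.00163147
Marginal: 0.0415246 + 0.00163147 = 0.0431561
P(Cluster A | x) = 0.0415246 / 0.0431561 ≈ 0.9622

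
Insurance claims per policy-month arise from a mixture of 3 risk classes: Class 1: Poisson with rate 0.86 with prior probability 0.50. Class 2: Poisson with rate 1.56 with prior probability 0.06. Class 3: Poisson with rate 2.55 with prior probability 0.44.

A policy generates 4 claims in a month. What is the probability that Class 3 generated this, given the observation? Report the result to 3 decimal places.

The responsibility of component k is π_k f_k(x) divided by Σ_j π_j f_j(x).
Poisson probabilities:
  f_1 = e^(−0.86)·0.86^4/4! = 0.00964471
  f_2 = e^(−1.56)·1.56^4/4! = 0.0518547
  f_3 = e^(−2.55)·2.55^4/4! = 0.137562
Unnormalised posteriors:
  π_1·f_1 = 0.50 × 0.00964471 = 0.00482236
  π_2·f_2 = 0.06 × 0.0518547 = 0.00311128
  π_3·f_3 = 0.44 × 0.137562 = 0.0605273
Marginal: 0.00482236 + 0.00311128 + 0.0605273 = 0.0684609
Responsibility of Class 3: 0.0605273 / 0.0684609 ≈ 0.884

0.884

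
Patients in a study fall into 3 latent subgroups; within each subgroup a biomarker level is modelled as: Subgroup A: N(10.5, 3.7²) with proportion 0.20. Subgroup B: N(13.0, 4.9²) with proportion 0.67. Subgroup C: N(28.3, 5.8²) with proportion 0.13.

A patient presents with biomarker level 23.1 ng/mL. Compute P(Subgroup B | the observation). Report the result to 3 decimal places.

0.519

P(component k | x) = P(Z=k)·f_k(x) / marginal(x), where marginal(x) = Σ_j P(Z=j)·f_j(x).
Normal densities:
  f_A = (1/(3.7·√(2π)))·exp(−(23.1−10.5)²/(2·3.7²)) = 0.107822·exp(-5.79839) = 0.000326963
  f_B = (1/(4.9·√(2π)))·exp(−(23.1−13.0)²/(2·4.9²)) = 0.081417·exp(-2.12432) = 0.00973043
  f_C = (1/(5.8·√(2π)))·exp(−(23.1−28.3)²/(2·5.8²)) = 0.068783·exp(-0.40190) = 0.0460191
Weight by the priors:
  P(Z=A)·f_A = 0.20 × 0.000326963 = 6.53925e-05
  P(Z=B)·f_B = 0.67 × 0.00973043 = 0.00651939
  P(Z=C)·f_C = 0.13 × 0.0460191 = 0.00598248
Evidence: 6.53925e-05 + 0.00651939 + 0.00598248 = 0.0125673
Responsibility of Subgroup B: 0.00651939 / 0.0125673 ≈ 0.519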